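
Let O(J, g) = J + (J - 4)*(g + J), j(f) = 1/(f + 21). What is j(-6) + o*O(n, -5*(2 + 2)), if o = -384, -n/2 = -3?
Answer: 126721/15 ≈ 8448.1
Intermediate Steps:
j(f) = 1/(21 + f)
n = 6 (n = -2*(-3) = 6)
O(J, g) = J + (-4 + J)*(J + g)
j(-6) + o*O(n, -5*(2 + 2)) = 1/(21 - 6) - 384*(6² - (-20)*(2 + 2) - 3*6 + 6*(-5*(2 + 2))) = 1/15 - 384*(36 - (-20)*4 - 18 + 6*(-5*4)) = 1/15 - 384*(36 - 4*(-20) - 18 + 6*(-20)) = 1/15 - 384*(36 + 80 - 18 - 120) = 1/15 - 384*(-22) = 1/15 + 8448 = 126721/15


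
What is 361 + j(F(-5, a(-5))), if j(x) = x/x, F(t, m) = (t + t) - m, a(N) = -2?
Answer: 362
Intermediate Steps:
F(t, m) = -m + 2*t (F(t, m) = 2*t - m = -m + 2*t)
j(x) = 1
361 + j(F(-5, a(-5))) = 361 + 1 = 362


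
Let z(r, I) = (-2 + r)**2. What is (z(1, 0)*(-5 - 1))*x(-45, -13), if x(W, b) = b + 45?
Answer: -192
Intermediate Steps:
x(W, b) = 45 + b
(z(1, 0)*(-5 - 1))*x(-45, -13) = ((-2 + 1)**2*(-5 - 1))*(45 - 13) = ((-1)**2*(-6))*32 = (1*(-6))*32 = -6*32 = -192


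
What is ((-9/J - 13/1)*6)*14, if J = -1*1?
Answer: -336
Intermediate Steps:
J = -1
((-9/J - 13/1)*6)*14 = ((-9/(-1) - 13/1)*6)*14 = ((-9*(-1) - 13*1)*6)*14 = ((9 - 13)*6)*14 = -4*6*14 = -24*14 = -336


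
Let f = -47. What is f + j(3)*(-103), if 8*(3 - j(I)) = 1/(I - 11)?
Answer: -22887/64 ≈ -357.61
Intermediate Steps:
j(I) = 3 - 1/(8*(-11 + I)) (j(I) = 3 - 1/(8*(I - 11)) = 3 - 1/(8*(-11 + I)))
f + j(3)*(-103) = -47 + ((-265 + 24*3)/(8*(-11 + 3)))*(-103) = -47 + ((⅛)*(-265 + 72)/(-8))*(-103) = -47 + ((⅛)*(-⅛)*(-193))*(-103) = -47 + (193/64)*(-103) = -47 - 19879/64 = -22887/64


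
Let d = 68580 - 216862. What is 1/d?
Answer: -1/148282 ≈ -6.7439e-6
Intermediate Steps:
d = -148282
1/d = 1/(-148282) = -1/148282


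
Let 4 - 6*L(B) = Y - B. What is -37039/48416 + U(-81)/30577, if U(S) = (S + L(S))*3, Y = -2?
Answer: -1146122191/1480416032 ≈ -0.77419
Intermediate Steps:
L(B) = 1 + B/6 (L(B) = 2/3 - (-2 - B)/6 = 2/3 + (1/3 + B/6) = 1 + B/6)
U(S) = 3 + 7*S/2 (U(S) = (S + (1 + S/6))*3 = (1 + 7*S/6)*3 = 3 + 7*S/2)
-37039/48416 + U(-81)/30577 = -37039/48416 + (3 + (7/2)*(-81))/30577 = -37039*1/48416 + (3 - 567/2)*(1/30577) = -37039/48416 - 561/2*1/30577 = -37039/48416 - 561/61154 = -1146122191/1480416032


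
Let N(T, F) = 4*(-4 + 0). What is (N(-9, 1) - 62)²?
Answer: 6084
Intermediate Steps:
N(T, F) = -16 (N(T, F) = 4*(-4) = -16)
(N(-9, 1) - 62)² = (-16 - 62)² = (-78)² = 6084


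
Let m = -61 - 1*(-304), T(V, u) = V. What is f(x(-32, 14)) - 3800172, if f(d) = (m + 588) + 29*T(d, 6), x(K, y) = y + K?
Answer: -3799863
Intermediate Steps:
x(K, y) = K + y
m = 243 (m = -61 + 304 = 243)
f(d) = 831 + 29*d (f(d) = (243 + 588) + 29*d = 831 + 29*d)
f(x(-32, 14)) - 3800172 = (831 + 29*(-32 + 14)) - 3800172 = (831 + 29*(-18)) - 3800172 = (831 - 522) - 3800172 = 309 - 3800172 = -3799863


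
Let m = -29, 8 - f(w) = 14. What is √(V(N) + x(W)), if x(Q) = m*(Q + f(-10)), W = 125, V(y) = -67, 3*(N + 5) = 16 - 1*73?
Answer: I*√3518 ≈ 59.313*I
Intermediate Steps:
N = -24 (N = -5 + (16 - 1*73)/3 = -5 + (16 - 73)/3 = -5 + (⅓)*(-57) = -5 - 19 = -24)
f(w) = -6 (f(w) = 8 - 1*14 = 8 - 14 = -6)
x(Q) = 174 - 29*Q (x(Q) = -29*(Q - 6) = -29*(-6 + Q) = 174 - 29*Q)
√(V(N) + x(W)) = √(-67 + (174 - 29*125)) = √(-67 + (174 - 3625)) = √(-67 - 3451) = √(-3518) = I*√3518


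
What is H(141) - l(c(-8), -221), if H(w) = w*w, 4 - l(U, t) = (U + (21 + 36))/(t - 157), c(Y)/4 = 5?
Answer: 1073347/54 ≈ 19877.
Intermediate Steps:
c(Y) = 20 (c(Y) = 4*5 = 20)
l(U, t) = 4 - (57 + U)/(-157 + t) (l(U, t) = 4 - (U + (21 + 36))/(t - 157) = 4 - (U + 57)/(-157 + t) = 4 - (57 + U)/(-157 + t))
H(w) = w²
H(141) - l(c(-8), -221) = 141² - (-685 - 1*20 + 4*(-221))/(-157 - 221) = 19881 - (-685 - 20 - 884)/(-378) = 19881 - (-1)*(-1589)/378 = 19881 - 1*227/54 = 19881 - 227/54 = 1073347/54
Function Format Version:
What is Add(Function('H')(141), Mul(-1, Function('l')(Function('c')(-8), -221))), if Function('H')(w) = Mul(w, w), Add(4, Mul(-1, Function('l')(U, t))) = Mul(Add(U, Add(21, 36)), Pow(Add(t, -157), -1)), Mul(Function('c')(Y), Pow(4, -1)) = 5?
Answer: Rational(1073347, 54) ≈ 19877.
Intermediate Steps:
Function('c')(Y) = 20 (Function('c')(Y) = Mul(4, 5) = 20)
Function('l')(U, t) = Add(4, Mul(-1, Pow(Add(-157, t), -1), Add(57, U))) (Function('l')(U, t) = Add(4, Mul(-1, Mul(Add(U, Add(21, 36)), Pow(Add(t, -157), -1)))) = Add(4, Mul(-1, Mul(Add(U, 57), Pow(Add(-157, t), -1)))) = Add(4, Mul(-1, Mul(Add(57, U), Pow(Add(-157, t), -1)))) = Add(4, Mul(-1, Mul(Pow(Add(-157, t), -1), Add(57, U)))) = Add(4, Mul(-1, Pow(Add(-157, t), -1), Add(57, U))))
Function('H')(w) = Pow(w, 2)
Add(Function('H')(141), Mul(-1, Function('l')(Function('c')(-8), -221))) = Add(Pow(141, 2), Mul(-1, Mul(Pow(Add(-157, -221), -1), Add(-685, Mul(-1, 20), Mul(4, -221))))) = Add(19881, Mul(-1, Mul(Pow(-378, -1), Add(-685, -20, -884)))) = Add(19881, Mul(-1, Mul(Rational(-1, 378), -1589))) = Add(19881, Mul(-1, Rational(227, 54))) = Add(19881, Rational(-227, 54)) = Rational(1073347, 54)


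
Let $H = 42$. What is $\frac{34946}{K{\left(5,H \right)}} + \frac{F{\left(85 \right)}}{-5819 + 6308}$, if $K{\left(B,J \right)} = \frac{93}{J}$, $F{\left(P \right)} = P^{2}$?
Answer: $\frac{239464291}{15159} \approx 15797.0$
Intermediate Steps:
$\frac{34946}{K{\left(5,H \right)}} + \frac{F{\left(85 \right)}}{-5819 + 6308} = \frac{34946}{93 \cdot \frac{1}{42}} + \frac{85^{2}}{-5819 + 6308} = \frac{34946}{93 \cdot \frac{1}{42}} + \frac{7225}{489} = \frac{34946}{\frac{31}{14}} + 7225 \cdot \frac{1}{489} = 34946 \cdot \frac{14}{31} + \frac{7225}{489} = \frac{489244}{31} + \frac{7225}{489} = \frac{239464291}{15159}$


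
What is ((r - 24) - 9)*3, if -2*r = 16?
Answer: -123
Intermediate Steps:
r = -8 (r = -1/2*16 = -8)
((r - 24) - 9)*3 = ((-8 - 24) - 9)*3 = (-32 - 9)*3 = -41*3 = -123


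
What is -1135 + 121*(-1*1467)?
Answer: -178642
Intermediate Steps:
-1135 + 121*(-1*1467) = -1135 + 121*(-1467) = -1135 - 177507 = -178642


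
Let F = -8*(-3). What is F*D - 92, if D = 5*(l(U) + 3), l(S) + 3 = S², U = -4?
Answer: 1828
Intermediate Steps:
l(S) = -3 + S²
F = 24
D = 80 (D = 5*((-3 + (-4)²) + 3) = 5*((-3 + 16) + 3) = 5*(13 + 3) = 5*16 = 80)
F*D - 92 = 24*80 - 92 = 1920 - 92 = 1828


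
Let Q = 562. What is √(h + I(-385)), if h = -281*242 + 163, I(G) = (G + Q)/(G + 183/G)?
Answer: I*√373539910591614/74204 ≈ 260.46*I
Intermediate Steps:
I(G) = (562 + G)/(G + 183/G) (I(G) = (G + 562)/(G + 183/G) = (562 + G)/(G + 183/G))
h = -67839 (h = -68002 + 163 = -67839)
√(h + I(-385)) = √(-67839 - 385*(562 - 385)/(183 + (-385)²)) = √(-67839 - 385*177/(183 + 148225)) = √(-67839 - 385*177/148408) = √(-67839 - 385*1/148408*177) = √(-67839 - 68145/148408) = √(-10067918457/148408) = I*√373539910591614/74204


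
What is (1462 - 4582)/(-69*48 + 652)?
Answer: 156/133 ≈ 1.1729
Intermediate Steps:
(1462 - 4582)/(-69*48 + 652) = -3120/(-3312 + 652) = -3120/(-2660) = -3120*(-1/2660) = 156/133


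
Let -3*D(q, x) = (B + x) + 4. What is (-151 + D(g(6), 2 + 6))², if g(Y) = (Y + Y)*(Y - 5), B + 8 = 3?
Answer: 211600/9 ≈ 23511.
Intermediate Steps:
B = -5 (B = -8 + 3 = -5)
g(Y) = 2*Y*(-5 + Y) (g(Y) = (2*Y)*(-5 + Y) = 2*Y*(-5 + Y))
D(q, x) = ⅓ - x/3 (D(q, x) = -((-5 + x) + 4)/3 = -(-1 + x)/3 = ⅓ - x/3)
(-151 + D(g(6), 2 + 6))² = (-151 + (⅓ - (2 + 6)/3))² = (-151 + (⅓ - ⅓*8))² = (-151 + (⅓ - 8/3))² = (-151 - 7/3)² = (-460/3)² = 211600/9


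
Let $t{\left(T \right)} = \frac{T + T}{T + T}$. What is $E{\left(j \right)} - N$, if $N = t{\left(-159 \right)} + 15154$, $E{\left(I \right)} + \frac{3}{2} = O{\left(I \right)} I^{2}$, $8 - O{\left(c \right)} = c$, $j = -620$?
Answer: $\frac{482776087}{2} \approx 2.4139 \cdot 10^{8}$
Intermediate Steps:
$O{\left(c \right)} = 8 - c$
$E{\left(I \right)} = - \frac{3}{2} + I^{2} \left(8 - I\right)$ ($E{\left(I \right)} = - \frac{3}{2} + \left(8 - I\right) I^{2} = - \frac{3}{2} + I^{2} \left(8 - I\right)$)
$t{\left(T \right)} = 1$ ($t{\left(T \right)} = \frac{2 T}{2 T} = 2 T \frac{1}{2 T} = 1$)
$N = 15155$ ($N = 1 + 15154 = 15155$)
$E{\left(j \right)} - N = \left(- \frac{3}{2} + \left(-620\right)^{2} \left(8 - -620\right)\right) - 15155 = \left(- \frac{3}{2} + 384400 \left(8 + 620\right)\right) - 15155 = \left(- \frac{3}{2} + 384400 \cdot 628\right) - 15155 = \left(- \frac{3}{2} + 241403200\right) - 15155 = \frac{482806397}{2} - 15155 = \frac{482776087}{2}$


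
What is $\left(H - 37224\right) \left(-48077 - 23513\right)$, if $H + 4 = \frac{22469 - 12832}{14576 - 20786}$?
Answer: $\frac{71962117661}{27} \approx 2.6653 \cdot 10^{9}$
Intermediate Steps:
$H = - \frac{1499}{270}$ ($H = -4 + \frac{22469 - 12832}{14576 - 20786} = -4 + \frac{9637}{-6210} = -4 + 9637 \left(- \frac{1}{6210}\right) = -4 - \frac{419}{270} = - \frac{1499}{270} \approx -5.5518$)
$\left(H - 37224\right) \left(-48077 - 23513\right) = \left(- \frac{1499}{270} - 37224\right) \left(-48077 - 23513\right) = \left(- \frac{10051979}{270}\right) \left(-71590\right) = \frac{71962117661}{27}$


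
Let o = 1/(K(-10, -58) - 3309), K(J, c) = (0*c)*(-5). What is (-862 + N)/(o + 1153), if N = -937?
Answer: -5952891/3815276 ≈ -1.5603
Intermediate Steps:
K(J, c) = 0 (K(J, c) = 0*(-5) = 0)
o = -1/3309 (o = 1/(0 - 3309) = 1/(-3309) = -1/3309 ≈ -0.00030221)
(-862 + N)/(o + 1153) = (-862 - 937)/(-1/3309 + 1153) = -1799/3815276/3309 = -1799*3309/3815276 = -5952891/3815276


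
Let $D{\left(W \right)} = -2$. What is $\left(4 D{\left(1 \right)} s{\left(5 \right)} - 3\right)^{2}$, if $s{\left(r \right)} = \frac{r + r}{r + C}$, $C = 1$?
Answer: $\frac{2401}{9} \approx 266.78$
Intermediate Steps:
$s{\left(r \right)} = \frac{2 r}{1 + r}$ ($s{\left(r \right)} = \frac{r + r}{r + 1} = \frac{2 r}{1 + r}$)
$\left(4 D{\left(1 \right)} s{\left(5 \right)} - 3\right)^{2} = \left(4 \left(-2\right) 2 \cdot 5 \frac{1}{1 + 5} - 3\right)^{2} = \left(- 8 \cdot 2 \cdot 5 \cdot \frac{1}{6} - 3\right)^{2} = \left(\left(-8\right) \frac{5}{3} - 3\right)^{2} = \left(- \frac{40}{3} - 3\right)^{2} = \left(- \frac{49}{3}\right)^{2} = \frac{2401}{9}$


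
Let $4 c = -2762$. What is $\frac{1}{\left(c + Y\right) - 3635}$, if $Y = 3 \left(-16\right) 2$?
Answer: $- \frac{2}{8843} \approx -0.00022617$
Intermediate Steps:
$c = - \frac{1381}{2}$ ($c = \frac{1}{4} \left(-2762\right) = - \frac{1381}{2} \approx -690.5$)
$Y = -96$ ($Y = \left(-48\right) 2 = -96$)
$\frac{1}{\left(c + Y\right) - 3635} = \frac{1}{\left(- \frac{1381}{2} - 96\right) - 3635} = \frac{1}{- \frac{1573}{2} - 3635} = \frac{1}{- \frac{8843}{2}} = - \frac{2}{8843}$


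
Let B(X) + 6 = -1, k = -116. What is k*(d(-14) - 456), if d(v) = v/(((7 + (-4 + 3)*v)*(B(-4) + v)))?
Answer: 3332216/63 ≈ 52892.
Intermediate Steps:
B(X) = -7 (B(X) = -6 - 1 = -7)
d(v) = v/((-7 + v)*(7 - v)) (d(v) = v/(((7 + (-4 + 3)*v)*(-7 + v))) = v/(((7 - v)*(-7 + v))) = v/(((-7 + v)*(7 - v))) = v*(1/((-7 + v)*(7 - v))) = v/((-7 + v)*(7 - v)))
k*(d(-14) - 456) = -116*(-1*(-14)/(49 + (-14)**2 - 14*(-14)) - 456) = -116*(-1*(-14)/(49 + 196 + 196) - 456) = -116*(-1*(-14)/441 - 456) = -116*(-1*(-14)*1/441 - 456) = -116*(2/63 - 456) = -116*(-28726/63) = 3332216/63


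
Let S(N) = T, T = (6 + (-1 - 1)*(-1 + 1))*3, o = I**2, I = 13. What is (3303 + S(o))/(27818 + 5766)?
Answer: 3321/33584 ≈ 0.098886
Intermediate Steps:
o = 169 (o = 13**2 = 169)
T = 18 (T = (6 - 2*0)*3 = (6 + 0)*3 = 6*3 = 18)
S(N) = 18
(3303 + S(o))/(27818 + 5766) = (3303 + 18)/(27818 + 5766) = 3321/33584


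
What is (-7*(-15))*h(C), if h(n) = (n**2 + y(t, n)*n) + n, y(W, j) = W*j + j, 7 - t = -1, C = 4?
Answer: 17220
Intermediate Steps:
t = 8 (t = 7 - 1*(-1) = 7 + 1 = 8)
y(W, j) = j + W*j
h(n) = n + 10*n**2 (h(n) = (n**2 + (n*(1 + 8))*n) + n = (n**2 + (n*9)*n) + n = (n**2 + (9*n)*n) + n = (n**2 + 9*n**2) + n = 10*n**2 + n = n + 10*n**2)
(-7*(-15))*h(C) = (-7*(-15))*(4*(1 + 10*4)) = 105*(4*(1 + 40)) = 105*(4*41) = 105*164 = 17220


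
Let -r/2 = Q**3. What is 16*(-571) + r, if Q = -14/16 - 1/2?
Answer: -2337485/256 ≈ -9130.8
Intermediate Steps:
Q = -11/8 (Q = -14*1/16 - 1*1/2 = -7/8 - 1/2 = -11/8 ≈ -1.3750)
r = 1331/256 (r = -2*(-11/8)**3 = -2*(-1331/512) = 1331/256 ≈ 5.1992)
16*(-571) + r = 16*(-571) + 1331/256 = -9136 + 1331/256 = -2337485/256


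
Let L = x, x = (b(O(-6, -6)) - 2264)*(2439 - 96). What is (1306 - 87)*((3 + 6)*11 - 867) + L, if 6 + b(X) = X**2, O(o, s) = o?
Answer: -6170454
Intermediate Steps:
b(X) = -6 + X**2
x = -5234262 (x = ((-6 + (-6)**2) - 2264)*(2439 - 96) = ((-6 + 36) - 2264)*2343 = (30 - 2264)*2343 = -2234*2343 = -5234262)
L = -5234262
(1306 - 87)*((3 + 6)*11 - 867) + L = (1306 - 87)*((3 + 6)*11 - 867) - 5234262 = 1219*(9*11 - 867) - 5234262 = 1219*(99 - 867) - 5234262 = 1219*(-768) - 5234262 = -936192 - 5234262 = -6170454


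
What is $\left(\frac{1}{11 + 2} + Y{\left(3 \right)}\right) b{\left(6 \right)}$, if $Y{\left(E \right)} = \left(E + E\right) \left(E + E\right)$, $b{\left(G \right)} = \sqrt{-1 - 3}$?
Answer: $\frac{938 i}{13} \approx 72.154 i$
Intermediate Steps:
$b{\left(G \right)} = 2 i$ ($b{\left(G \right)} = \sqrt{-4} = 2 i$)
$Y{\left(E \right)} = 4 E^{2}$ ($Y{\left(E \right)} = 2 E 2 E = 4 E^{2}$)
$\left(\frac{1}{11 + 2} + Y{\left(3 \right)}\right) b{\left(6 \right)} = \left(\frac{1}{11 + 2} + 4 \cdot 3^{2}\right) 2 i = \left(\frac{1}{13} + 4 \cdot 9\right) 2 i = \left(\frac{1}{13} + 36\right) 2 i = \frac{469 \cdot 2 i}{13} = \frac{938 i}{13}$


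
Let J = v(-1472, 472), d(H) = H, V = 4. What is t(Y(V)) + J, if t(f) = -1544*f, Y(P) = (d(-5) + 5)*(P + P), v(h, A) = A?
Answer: 472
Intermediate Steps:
J = 472
Y(P) = 0 (Y(P) = (-5 + 5)*(P + P) = 0*(2*P) = 0)
t(Y(V)) + J = -1544*0 + 472 = 0 + 472 = 472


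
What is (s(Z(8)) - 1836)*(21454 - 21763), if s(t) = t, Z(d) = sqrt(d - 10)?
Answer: 567324 - 309*I*sqrt(2) ≈ 5.6732e+5 - 436.99*I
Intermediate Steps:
Z(d) = sqrt(-10 + d)
(s(Z(8)) - 1836)*(21454 - 21763) = (sqrt(-10 + 8) - 1836)*(21454 - 21763) = (sqrt(-2) - 1836)*(-309) = (I*sqrt(2) - 1836)*(-309) = (-1836 + I*sqrt(2))*(-309) = 567324 - 309*I*sqrt(2)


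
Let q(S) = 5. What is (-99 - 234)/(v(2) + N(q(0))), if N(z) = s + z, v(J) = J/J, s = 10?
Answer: -333/16 ≈ -20.813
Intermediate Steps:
v(J) = 1
N(z) = 10 + z
(-99 - 234)/(v(2) + N(q(0))) = (-99 - 234)/(1 + (10 + 5)) = -333/(1 + 15) = -333/16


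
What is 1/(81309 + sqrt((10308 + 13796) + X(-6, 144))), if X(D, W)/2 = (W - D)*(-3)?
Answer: 81309/6611130277 - 2*sqrt(5801)/6611130277 ≈ 1.2276e-5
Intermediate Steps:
X(D, W) = -6*W + 6*D (X(D, W) = 2*((W - D)*(-3)) = 2*(-3*W + 3*D) = -6*W + 6*D)
1/(81309 + sqrt((10308 + 13796) + X(-6, 144))) = 1/(81309 + sqrt((10308 + 13796) + (-6*144 + 6*(-6)))) = 1/(81309 + sqrt(24104 + (-864 - 36))) = 1/(81309 + sqrt(24104 - 900)) = 1/(81309 + sqrt(23204)) = 1/(81309 + 2*sqrt(5801))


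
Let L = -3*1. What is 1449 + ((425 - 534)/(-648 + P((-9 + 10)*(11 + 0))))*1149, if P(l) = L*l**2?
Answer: 530060/337 ≈ 1572.9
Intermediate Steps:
L = -3
P(l) = -3*l**2
1449 + ((425 - 534)/(-648 + P((-9 + 10)*(11 + 0))))*1149 = 1449 + ((425 - 534)/(-648 - 3*(-9 + 10)**2*(11 + 0)**2))*1149 = 1449 - 109/(-648 - 3*(1*11)**2)*1149 = 1449 - 109/(-648 - 3*11**2)*1149 = 1449 - 109/(-648 - 3*121)*1149 = 1449 - 109/(-648 - 363)*1149 = 1449 - 109/(-1011)*1149 = 1449 - 109*(-1/1011)*1149 = 1449 + (109/1011)*1149 = 1449 + 41747/337 = 530060/337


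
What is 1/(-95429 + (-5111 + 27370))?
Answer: -1/73170 ≈ -1.3667e-5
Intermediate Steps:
1/(-95429 + (-5111 + 27370)) = 1/(-95429 + 22259) = 1/(-73170) = -1/73170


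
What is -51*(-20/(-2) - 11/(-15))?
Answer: -2737/5 ≈ -547.40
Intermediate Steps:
-51*(-20/(-2) - 11/(-15)) = -51*(-20*(-½) - 11*(-1/15)) = -51*(10 + 11/15) = -51*161/15 = -2737/5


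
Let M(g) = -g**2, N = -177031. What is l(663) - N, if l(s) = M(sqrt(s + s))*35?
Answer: 130621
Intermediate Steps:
l(s) = -70*s (l(s) = -(sqrt(s + s))**2*35 = -(sqrt(2*s))**2*35 = -(sqrt(2)*sqrt(s))**2*35 = -2*s*35 = -70*s)
l(663) - N = -70*663 - 1*(-177031) = -46410 + 177031 = 130621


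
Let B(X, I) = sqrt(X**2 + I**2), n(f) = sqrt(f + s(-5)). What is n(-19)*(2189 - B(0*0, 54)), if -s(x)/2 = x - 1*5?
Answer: 2135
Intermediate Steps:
s(x) = 10 - 2*x (s(x) = -2*(x - 1*5) = -2*(x - 5) = -2*(-5 + x) = 10 - 2*x)
n(f) = sqrt(20 + f) (n(f) = sqrt(f + (10 - 2*(-5))) = sqrt(f + (10 + 10)) = sqrt(f + 20) = sqrt(20 + f))
B(X, I) = sqrt(I**2 + X**2)
n(-19)*(2189 - B(0*0, 54)) = sqrt(20 - 19)*(2189 - sqrt(54**2 + (0*0)**2)) = sqrt(1)*(2189 - sqrt(2916 + 0**2)) = 1*(2189 - sqrt(2916 + 0)) = 1*(2189 - sqrt(2916)) = 1*(2189 - 1*54) = 1*(2189 - 54) = 1*2135 = 2135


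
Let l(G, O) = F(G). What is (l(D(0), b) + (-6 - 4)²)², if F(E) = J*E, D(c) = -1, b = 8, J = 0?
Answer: 10000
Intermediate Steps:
F(E) = 0 (F(E) = 0*E = 0)
l(G, O) = 0
(l(D(0), b) + (-6 - 4)²)² = (0 + (-6 - 4)²)² = (0 + (-10)²)² = (0 + 100)² = 100² = 10000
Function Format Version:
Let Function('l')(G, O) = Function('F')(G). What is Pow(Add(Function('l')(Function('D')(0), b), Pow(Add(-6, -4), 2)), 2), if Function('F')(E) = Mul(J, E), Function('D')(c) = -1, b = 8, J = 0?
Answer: 10000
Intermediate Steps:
Function('F')(E) = 0 (Function('F')(E) = Mul(0, E) = 0)
Function('l')(G, O) = 0
Pow(Add(Function('l')(Function('D')(0), b), Pow(Add(-6, -4), 2)), 2) = Pow(Add(0, Pow(Add(-6, -4), 2)), 2) = Pow(Add(0, Pow(-10, 2)), 2) = Pow(Add(0, 100), 2) = Pow(100, 2) = 10000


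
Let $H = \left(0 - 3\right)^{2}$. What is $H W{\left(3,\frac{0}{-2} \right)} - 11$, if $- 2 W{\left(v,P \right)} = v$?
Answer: $- \frac{49}{2} \approx -24.5$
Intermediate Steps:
$W{\left(v,P \right)} = - \frac{v}{2}$
$H = 9$ ($H = \left(-3\right)^{2} = 9$)
$H W{\left(3,\frac{0}{-2} \right)} - 11 = 9 \left(\left(- \frac{1}{2}\right) 3\right) - 11 = 9 \left(- \frac{3}{2}\right) - 11 = - \frac{27}{2} - 11 = - \frac{49}{2}$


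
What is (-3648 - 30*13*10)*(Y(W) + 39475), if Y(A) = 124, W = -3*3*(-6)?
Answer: -298893252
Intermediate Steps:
W = 54 (W = -9*(-6) = 54)
(-3648 - 30*13*10)*(Y(W) + 39475) = (-3648 - 30*13*10)*(124 + 39475) = (-3648 - 390*10)*39599 = (-3648 - 3900)*39599 = -7548*39599 = -298893252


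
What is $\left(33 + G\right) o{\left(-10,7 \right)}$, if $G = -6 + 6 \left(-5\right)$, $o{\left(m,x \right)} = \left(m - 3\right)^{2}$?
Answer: $-507$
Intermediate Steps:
$o{\left(m,x \right)} = \left(-3 + m\right)^{2}$
$G = -36$ ($G = -6 - 30 = -36$)
$\left(33 + G\right) o{\left(-10,7 \right)} = \left(33 - 36\right) \left(-3 - 10\right)^{2} = - 3 \left(-13\right)^{2} = \left(-3\right) 169 = -507$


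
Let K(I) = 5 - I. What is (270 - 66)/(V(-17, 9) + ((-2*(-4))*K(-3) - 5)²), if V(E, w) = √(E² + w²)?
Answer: 236708/4038997 - 68*√370/4038997 ≈ 0.058282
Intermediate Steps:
(270 - 66)/(V(-17, 9) + ((-2*(-4))*K(-3) - 5)²) = (270 - 66)/(√((-17)² + 9²) + ((-2*(-4))*(5 - 1*(-3)) - 5)²) = 204/(√(289 + 81) + (8*(5 + 3) - 5)²) = 204/(√370 + (8*8 - 5)²) = 204/(√370 + (64 - 5)²) = 204/(√370 + 59²) = 204/(√370 + 3481) = 204/(3481 + √370)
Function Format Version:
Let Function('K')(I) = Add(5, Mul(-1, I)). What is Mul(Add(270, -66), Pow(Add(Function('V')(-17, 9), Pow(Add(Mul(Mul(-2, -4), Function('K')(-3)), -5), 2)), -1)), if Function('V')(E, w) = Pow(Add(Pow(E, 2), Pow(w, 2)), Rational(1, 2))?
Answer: Add(Rational(236708, 4038997), Mul(Rational(-68, 4038997), Pow(370, Rational(1, 2)))) ≈ 0.058282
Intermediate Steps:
Mul(Add(270, -66), Pow(Add(Function('V')(-17, 9), Pow(Add(Mul(Mul(-2, -4), Function('K')(-3)), -5), 2)), -1)) = Mul(Add(270, -66), Pow(Add(Pow(Add(Pow(-17, 2), Pow(9, 2)), Rational(1, 2)), Pow(Add(Mul(Mul(-2, -4), Add(5, Mul(-1, -3))), -5), 2)), -1)) = Mul(204, Pow(Add(Pow(Add(289, 81), Rational(1, 2)), Pow(Add(Mul(8, Add(5, 3)), -5), 2)), -1)) = Mul(204, Pow(Add(Pow(370, Rational(1, 2)), Pow(Add(Mul(8, 8), -5), 2)), -1)) = Mul(204, Pow(Add(Pow(370, Rational(1, 2)), Pow(Add(64, -5), 2)), -1)) = Mul(204, Pow(Add(Pow(370, Rational(1, 2)), Pow(59, 2)), -1)) = Mul(204, Pow(Add(Pow(370, Rational(1, 2)), 3481), -1)) = Mul(204, Pow(Add(3481, Pow(370, Rational(1, 2))), -1))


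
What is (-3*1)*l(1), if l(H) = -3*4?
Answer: 36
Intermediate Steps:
l(H) = -12
(-3*1)*l(1) = -3*1*(-12) = -3*(-12) = 36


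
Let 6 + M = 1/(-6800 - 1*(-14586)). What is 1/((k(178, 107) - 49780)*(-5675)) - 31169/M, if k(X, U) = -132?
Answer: 13747955017929423/2646410355800 ≈ 5194.9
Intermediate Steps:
M = -46715/7786 (M = -6 + 1/(-6800 - 1*(-14586)) = -6 + 1/(-6800 + 14586) = -6 + 1/7786 = -46715/7786 ≈ -5.9999)
1/((k(178, 107) - 49780)*(-5675)) - 31169/M = 1/(-132 - 49780*(-5675)) - 31169/(-46715/7786) = -1/5675/(-49912) - 31169*(-7786/46715) = -1/49912*(-1/5675) + 242681834/46715 = 1/283250600 + 242681834/46715 = 13747955017929423/2646410355800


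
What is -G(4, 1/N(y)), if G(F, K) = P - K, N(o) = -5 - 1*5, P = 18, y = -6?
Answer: -181/10 ≈ -18.100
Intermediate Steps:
N(o) = -10 (N(o) = -5 - 5 = -10)
G(F, K) = 18 - K
-G(4, 1/N(y)) = -(18 - 1/(-10)) = -(18 - 1*(-1/10)) = -(18 + 1/10) = -1*181/10 = -181/10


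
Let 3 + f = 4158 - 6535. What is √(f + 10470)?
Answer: √8090 ≈ 89.944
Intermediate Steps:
f = -2380 (f = -3 + (4158 - 6535) = -3 - 2377 = -2380)
√(f + 10470) = √(-2380 + 10470) = √8090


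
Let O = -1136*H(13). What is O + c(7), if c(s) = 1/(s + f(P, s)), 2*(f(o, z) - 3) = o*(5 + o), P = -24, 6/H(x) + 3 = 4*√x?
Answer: -4866425/47362 - 27264*√13/199 ≈ -596.73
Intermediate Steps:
H(x) = 6/(-3 + 4*√x)
f(o, z) = 3 + o*(5 + o)/2 (f(o, z) = 3 + (o*(5 + o))/2 = 3 + o*(5 + o)/2)
c(s) = 1/(231 + s) (c(s) = 1/(s + (3 + (½)*(-24)² + (5/2)*(-24))) = 1/(s + (3 + (½)*576 - 60)) = 1/(s + (3 + 288 - 60)) = 1/(s + 231) = 1/(231 + s))
O = -6816/(-3 + 4*√13) ≈ -596.73
O + c(7) = (-20448/199 - 27264*√13/199) + 1/(231 + 7) = (-20448/199 - 27264*√13/199) + 1/238 = -4866425/47362 - 27264*√13/199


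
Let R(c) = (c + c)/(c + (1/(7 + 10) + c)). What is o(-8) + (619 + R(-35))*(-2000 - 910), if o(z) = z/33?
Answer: -70791500942/39237 ≈ -1.8042e+6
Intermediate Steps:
R(c) = 2*c/(1/17 + 2*c) (R(c) = (2*c)/(c + (1/17 + c)) = (2*c)/(1/17 + 2*c) = 2*c/(1/17 + 2*c))
o(z) = z/33 (o(z) = z*(1/33) = z/33)
o(-8) + (619 + R(-35))*(-2000 - 910) = (1/33)*(-8) + (619 + 34*(-35)/(1 + 34*(-35)))*(-2000 - 910) = -8/33 + (619 + 34*(-35)/(1 - 1190))*(-2910) = -8/33 + (619 + 34*(-35)/(-1189))*(-2910) = -8/33 + (619 + 34*(-35)*(-1/1189))*(-2910) = -8/33 + (619 + 1190/1189)*(-2910) = -8/33 + (737181/1189)*(-2910) = -8/33 - 2145196710/1189 = -70791500942/39237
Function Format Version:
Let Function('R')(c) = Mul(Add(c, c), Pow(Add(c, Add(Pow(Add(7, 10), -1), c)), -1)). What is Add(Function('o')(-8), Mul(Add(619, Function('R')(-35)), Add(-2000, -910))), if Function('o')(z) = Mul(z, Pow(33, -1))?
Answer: Rational(-70791500942, 39237) ≈ -1.8042e+6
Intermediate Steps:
Function('R')(c) = Mul(2, c, Pow(Add(Rational(1, 17), Mul(2, c)), -1)) (Function('R')(c) = Mul(Mul(2, c), Pow(Add(c, Add(Pow(17, -1), c)), -1)) = Mul(Mul(2, c), Pow(Add(c, Add(Rational(1, 17), c)), -1)) = Mul(Mul(2, c), Pow(Add(Rational(1, 17), Mul(2, c)), -1)) = Mul(2, c, Pow(Add(Rational(1, 17), Mul(2, c)), -1)))
Function('o')(z) = Mul(Rational(1, 33), z) (Function('o')(z) = Mul(z, Rational(1, 33)) = Mul(Rational(1, 33), z))
Add(Function('o')(-8), Mul(Add(619, Function('R')(-35)), Add(-2000, -910))) = Add(Mul(Rational(1, 33), -8), Mul(Add(619, Mul(34, -35, Pow(Add(1, Mul(34, -35)), -1))), Add(-2000, -910))) = Add(Rational(-8, 33), Mul(Add(619, Mul(34, -35, Pow(Add(1, -1190), -1))), -2910)) = Add(Rational(-8, 33), Mul(Add(619, Mul(34, -35, Pow(-1189, -1))), -2910)) = Add(Rational(-8, 33), Mul(Add(619, Mul(34, -35, Rational(-1, 1189))), -2910)) = Add(Rational(-8, 33), Mul(Add(619, Rational(1190, 1189)), -2910)) = Add(Rational(-8, 33), Mul(Rational(737181, 1189), -2910)) = Add(Rational(-8, 33), Rational(-2145196710, 1189)) = Rational(-70791500942, 39237)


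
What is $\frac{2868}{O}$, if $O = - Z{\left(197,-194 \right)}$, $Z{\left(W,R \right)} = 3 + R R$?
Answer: $- \frac{2868}{37639} \approx -0.076198$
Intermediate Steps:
$Z{\left(W,R \right)} = 3 + R^{2}$
$O = -37639$ ($O = - (3 + \left(-194\right)^{2}) = - (3 + 37636) = \left(-1\right) 37639 = -37639$)
$\frac{2868}{O} = \frac{2868}{-37639} = 2868 \left(- \frac{1}{37639}\right) = - \frac{2868}{37639}$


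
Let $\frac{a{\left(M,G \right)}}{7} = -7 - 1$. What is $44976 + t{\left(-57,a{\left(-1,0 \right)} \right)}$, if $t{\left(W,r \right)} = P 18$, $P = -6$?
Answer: $44868$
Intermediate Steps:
$a{\left(M,G \right)} = -56$ ($a{\left(M,G \right)} = 7 \left(-7 - 1\right) = 7 \left(-8\right) = -56$)
$t{\left(W,r \right)} = -108$ ($t{\left(W,r \right)} = \left(-6\right) 18 = -108$)
$44976 + t{\left(-57,a{\left(-1,0 \right)} \right)} = 44976 - 108 = 44868$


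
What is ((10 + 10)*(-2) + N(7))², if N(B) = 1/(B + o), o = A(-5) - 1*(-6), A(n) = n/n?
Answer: 312481/196 ≈ 1594.3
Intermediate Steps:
A(n) = 1
o = 7 (o = 1 - 1*(-6) = 1 + 6 = 7)
N(B) = 1/(7 + B) (N(B) = 1/(B + 7) = 1/(7 + B))
((10 + 10)*(-2) + N(7))² = ((10 + 10)*(-2) + 1/(7 + 7))² = (20*(-2) + 1/14)² = (-40 + 1/14)² = (-559/14)² = 312481/196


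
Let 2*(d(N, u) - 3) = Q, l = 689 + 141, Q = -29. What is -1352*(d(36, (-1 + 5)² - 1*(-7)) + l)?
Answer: -1106612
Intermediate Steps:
l = 830
d(N, u) = -23/2 (d(N, u) = 3 + (½)*(-29) = 3 - 29/2 = -23/2)
-1352*(d(36, (-1 + 5)² - 1*(-7)) + l) = -1352*(-23/2 + 830) = -1352*1637/2 = -1106612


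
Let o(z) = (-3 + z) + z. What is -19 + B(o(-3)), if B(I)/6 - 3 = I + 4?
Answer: -31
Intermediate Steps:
o(z) = -3 + 2*z
B(I) = 42 + 6*I (B(I) = 18 + 6*(I + 4) = 18 + 6*(4 + I) = 18 + (24 + 6*I) = 42 + 6*I)
-19 + B(o(-3)) = -19 + (42 + 6*(-3 + 2*(-3))) = -19 + (42 + 6*(-3 - 6)) = -19 + (42 + 6*(-9)) = -19 + (42 - 54) = -19 - 12 = -31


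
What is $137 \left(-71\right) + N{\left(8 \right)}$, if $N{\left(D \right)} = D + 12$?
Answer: $-9707$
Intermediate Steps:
$N{\left(D \right)} = 12 + D$
$137 \left(-71\right) + N{\left(8 \right)} = 137 \left(-71\right) + \left(12 + 8\right) = -9727 + 20 = -9707$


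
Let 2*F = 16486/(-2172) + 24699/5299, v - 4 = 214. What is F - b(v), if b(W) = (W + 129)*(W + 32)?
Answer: -998459735543/11509428 ≈ -86752.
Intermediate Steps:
v = 218 (v = 4 + 214 = 218)
b(W) = (32 + W)*(129 + W) (b(W) = (129 + W)*(32 + W) = (32 + W)*(129 + W))
F = -16856543/11509428 (F = (16486/(-2172) + 24699/5299)/2 = (16486*(-1/2172) + 24699*(1/5299))/2 = (-8243/1086 + 24699/5299)/2 = (½)*(-16856543/5754714) = -16856543/11509428 ≈ -1.4646)
F - b(v) = -16856543/11509428 - (4128 + 218² + 161*218) = -16856543/11509428 - (4128 + 47524 + 35098) = -16856543/11509428 - 1*86750 = -16856543/11509428 - 86750 = -998459735543/11509428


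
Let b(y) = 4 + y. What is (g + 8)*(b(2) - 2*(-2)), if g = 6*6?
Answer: 440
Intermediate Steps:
g = 36
(g + 8)*(b(2) - 2*(-2)) = (36 + 8)*((4 + 2) - 2*(-2)) = 44*(6 + 4) = 44*10 = 440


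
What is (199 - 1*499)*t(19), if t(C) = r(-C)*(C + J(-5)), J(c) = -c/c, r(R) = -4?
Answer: 21600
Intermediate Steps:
J(c) = -1 (J(c) = -1*1 = -1)
t(C) = 4 - 4*C (t(C) = -4*(C - 1) = -4*(-1 + C) = 4 - 4*C)
(199 - 1*499)*t(19) = (199 - 1*499)*(4 - 4*19) = (199 - 499)*(4 - 76) = -300*(-72) = 21600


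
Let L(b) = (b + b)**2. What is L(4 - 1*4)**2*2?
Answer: 0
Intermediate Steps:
L(b) = 4*b**2 (L(b) = (2*b)**2 = 4*b**2)
L(4 - 1*4)**2*2 = (4*(4 - 1*4)**2)**2*2 = (4*(4 - 4)**2)**2*2 = (4*0**2)**2*2 = (4*0)**2*2 = 0**2*2 = 0*2 = 0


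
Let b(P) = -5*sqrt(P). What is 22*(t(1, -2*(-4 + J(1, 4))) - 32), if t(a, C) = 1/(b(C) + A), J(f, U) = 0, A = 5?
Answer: -24662/35 - 44*sqrt(2)/35 ≈ -706.41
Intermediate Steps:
t(a, C) = 1/(5 - 5*sqrt(C)) (t(a, C) = 1/(-5*sqrt(C) + 5) = 1/(5 - 5*sqrt(C)))
22*(t(1, -2*(-4 + J(1, 4))) - 32) = 22*(-1/(-5 + 5*sqrt(-2*(-4 + 0))) - 32) = 22*(-1/(-5 + 5*sqrt(-2*(-4))) - 32) = 22*(-1/(-5 + 5*sqrt(8)) - 32) = 22*(-1/(-5 + 5*(2*sqrt(2))) - 32) = 22*(-1/(-5 + 10*sqrt(2)) - 32) = 22*(-32 - 1/(-5 + 10*sqrt(2))) = -704 - 22/(-5 + 10*sqrt(2))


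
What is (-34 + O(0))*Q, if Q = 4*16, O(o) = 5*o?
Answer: -2176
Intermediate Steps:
Q = 64
(-34 + O(0))*Q = (-34 + 5*0)*64 = (-34 + 0)*64 = -34*64 = -2176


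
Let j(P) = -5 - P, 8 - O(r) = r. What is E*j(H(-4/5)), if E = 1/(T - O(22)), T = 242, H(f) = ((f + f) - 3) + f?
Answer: 1/640 ≈ 0.0015625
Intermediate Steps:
O(r) = 8 - r
H(f) = -3 + 3*f (H(f) = (2*f - 3) + f = (-3 + 2*f) + f = -3 + 3*f)
E = 1/256 (E = 1/(242 - (8 - 1*22)) = 1/(242 - (8 - 22)) = 1/(242 - 1*(-14)) = 1/(242 + 14) = 1/256 ≈ 0.0039063)
E*j(H(-4/5)) = (-5 - (-3 + 3*(-4/5)))/256 = (-5 - (-3 + 3*(-4*⅕)))/256 = (-5 - (-3 + 3*(-⅘)))/256 = (-5 - (-3 - 12/5))/256 = (-5 - 1*(-27/5))/256 = (-5 + 27/5)/256 = (1/256)*(⅖) = 1/640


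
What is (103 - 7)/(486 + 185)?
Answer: 96/671 ≈ 0.14307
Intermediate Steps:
(103 - 7)/(486 + 185) = 96/671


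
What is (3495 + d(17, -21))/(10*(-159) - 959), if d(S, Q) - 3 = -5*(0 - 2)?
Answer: -3508/2549 ≈ -1.3762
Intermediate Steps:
d(S, Q) = 13 (d(S, Q) = 3 - 5*(0 - 2) = 3 - 5*(-2) = 3 + 10 = 13)
(3495 + d(17, -21))/(10*(-159) - 959) = (3495 + 13)/(10*(-159) - 959) = 3508/(-1590 - 959) = 3508/(-2549) = 3508*(-1/2549) = -3508/2549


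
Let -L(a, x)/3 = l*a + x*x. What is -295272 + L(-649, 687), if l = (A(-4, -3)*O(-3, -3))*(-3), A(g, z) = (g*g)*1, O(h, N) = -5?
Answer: -1243899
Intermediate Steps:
A(g, z) = g² (A(g, z) = g²*1 = g²)
l = 240 (l = ((-4)²*(-5))*(-3) = (16*(-5))*(-3) = -80*(-3) = 240)
L(a, x) = -720*a - 3*x² (L(a, x) = -3*(240*a + x*x) = -3*(240*a + x²) = -3*(x² + 240*a) = -720*a - 3*x²)
-295272 + L(-649, 687) = -295272 + (-720*(-649) - 3*687²) = -295272 + (467280 - 3*471969) = -295272 + (467280 - 1415907) = -295272 - 948627 = -1243899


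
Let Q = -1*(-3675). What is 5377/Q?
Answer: 5377/3675 ≈ 1.4631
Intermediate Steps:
Q = 3675
5377/Q = 5377/3675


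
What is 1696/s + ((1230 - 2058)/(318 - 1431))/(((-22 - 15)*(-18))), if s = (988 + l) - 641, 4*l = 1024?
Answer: 23290238/8277381 ≈ 2.8137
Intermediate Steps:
l = 256 (l = (1/4)*1024 = 256)
s = 603 (s = (988 + 256) - 641 = 1244 - 641 = 603)
1696/s + ((1230 - 2058)/(318 - 1431))/(((-22 - 15)*(-18))) = 1696/603 + ((1230 - 2058)/(318 - 1431))/(((-22 - 15)*(-18))) = 1696*(1/603) + (-828/(-1113))/((-37*(-18))) = 1696/603 - 828*(-1/1113)/666 = 1696/603 + (276/371)*(1/666) = 1696/603 + 46/41181 = 23290238/8277381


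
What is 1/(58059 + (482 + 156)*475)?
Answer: 1/361109 ≈ 2.7692e-6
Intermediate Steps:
1/(58059 + (482 + 156)*475) = 1/(58059 + 638*475) = 1/(58059 + 303050) = 1/361109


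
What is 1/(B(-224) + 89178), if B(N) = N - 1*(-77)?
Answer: 1/89031 ≈ 1.1232e-5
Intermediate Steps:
B(N) = 77 + N (B(N) = N + 77 = 77 + N)
1/(B(-224) + 89178) = 1/((77 - 224) + 89178) = 1/(-147 + 89178) = 1/89031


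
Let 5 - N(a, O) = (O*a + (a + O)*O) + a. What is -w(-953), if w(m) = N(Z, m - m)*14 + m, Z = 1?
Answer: 897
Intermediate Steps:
N(a, O) = 5 - a - O*a - O*(O + a) (N(a, O) = 5 - ((O*a + (a + O)*O) + a) = 5 - ((O*a + (O + a)*O) + a) = 5 - ((O*a + O*(O + a)) + a) = 5 - (a + O*a + O*(O + a)) = 5 + (-a - O*a - O*(O + a)) = 5 - a - O*a - O*(O + a))
w(m) = 56 + m (w(m) = (5 - 1*1 - (m - m)**2 - 2*(m - m)*1)*14 + m = (5 - 1 - 1*0**2 - 2*0*1)*14 + m = (5 - 1 - 1*0 + 0)*14 + m = (5 - 1 + 0 + 0)*14 + m = 4*14 + m = 56 + m)
-w(-953) = -(56 - 953) = -1*(-897) = 897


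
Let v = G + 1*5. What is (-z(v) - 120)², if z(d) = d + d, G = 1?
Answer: 17424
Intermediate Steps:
v = 6 (v = 1 + 1*5 = 1 + 5 = 6)
z(d) = 2*d
(-z(v) - 120)² = (-2*6 - 120)² = (-1*12 - 120)² = (-12 - 120)² = (-132)² = 17424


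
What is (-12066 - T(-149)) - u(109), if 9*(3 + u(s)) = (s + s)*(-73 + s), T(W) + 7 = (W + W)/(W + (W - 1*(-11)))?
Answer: -3710634/287 ≈ -12929.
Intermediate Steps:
T(W) = -7 + 2*W/(11 + 2*W) (T(W) = -7 + (W + W)/(W + (W - 1*(-11))) = -7 + (2*W)/(W + (W + 11)) = -7 + (2*W)/(W + (11 + W)) = -7 + (2*W)/(11 + 2*W) = -7 + 2*W/(11 + 2*W))
u(s) = -3 + 2*s*(-73 + s)/9 (u(s) = -3 + ((s + s)*(-73 + s))/9 = -3 + ((2*s)*(-73 + s))/9 = -3 + (2*s*(-73 + s))/9 = -3 + 2*s*(-73 + s)/9)
(-12066 - T(-149)) - u(109) = (-12066 - (-77 - 12*(-149))/(11 + 2*(-149))) - (-3 - 146/9*109 + (2/9)*109**2) = (-12066 - (-77 + 1788)/(11 - 298)) - (-3 - 15914/9 + (2/9)*11881) = (-12066 - 1711/(-287)) - (-3 - 15914/9 + 23762/9) = (-12066 - (-1)*1711/287) - 1*869 = (-12066 - 1*(-1711/287)) - 869 = (-12066 + 1711/287) - 869 = -3461231/287 - 869 = -3710634/287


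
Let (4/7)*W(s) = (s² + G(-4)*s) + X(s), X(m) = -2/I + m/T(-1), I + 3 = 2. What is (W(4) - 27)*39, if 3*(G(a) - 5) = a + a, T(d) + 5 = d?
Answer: 767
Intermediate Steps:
I = -1 (I = -3 + 2 = -1)
T(d) = -5 + d
G(a) = 5 + 2*a/3 (G(a) = 5 + (a + a)/3 = 5 + (2*a)/3 = 5 + 2*a/3)
X(m) = 2 - m/6 (X(m) = -2/(-1) + m/(-5 - 1) = -2*(-1) + m/(-6) = 2 + m*(-⅙) = 2 - m/6)
W(s) = 7/2 + 7*s²/4 + 91*s/24 (W(s) = 7*((s² + (5 + (⅔)*(-4))*s) + (2 - s/6))/4 = 7*((s² + (5 - 8/3)*s) + (2 - s/6))/4 = 7*((s² + 7*s/3) + (2 - s/6))/4 = 7*(2 + s² + 13*s/6)/4 = 7/2 + 7*s²/4 + 91*s/24)
(W(4) - 27)*39 = ((7/2 + (7/4)*4² + (91/24)*4) - 27)*39 = ((7/2 + (7/4)*16 + 91/6) - 27)*39 = ((7/2 + 28 + 91/6) - 27)*39 = (140/3 - 27)*39 = (59/3)*39 = 767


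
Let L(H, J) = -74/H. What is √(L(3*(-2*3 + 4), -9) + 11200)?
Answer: √100911/3 ≈ 105.89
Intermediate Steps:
√(L(3*(-2*3 + 4), -9) + 11200) = √(-74*1/(3*(-2*3 + 4)) + 11200) = √(-74*1/(3*(-6 + 4)) + 11200) = √(-74/(3*(-2)) + 11200) = √(-74/(-6) + 11200) = √(-74*(-⅙) + 11200) = √(37/3 + 11200) = √(33637/3) = √100911/3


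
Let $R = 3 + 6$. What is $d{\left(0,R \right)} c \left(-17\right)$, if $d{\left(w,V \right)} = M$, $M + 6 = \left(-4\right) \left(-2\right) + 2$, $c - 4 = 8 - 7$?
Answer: $-340$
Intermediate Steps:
$R = 9$
$c = 5$ ($c = 4 + \left(8 - 7\right) = 4 + 1 = 5$)
$M = 4$ ($M = -6 + \left(\left(-4\right) \left(-2\right) + 2\right) = -6 + \left(8 + 2\right) = -6 + 10 = 4$)
$d{\left(w,V \right)} = 4$
$d{\left(0,R \right)} c \left(-17\right) = 4 \cdot 5 \left(-17\right) = 20 \left(-17\right) = -340$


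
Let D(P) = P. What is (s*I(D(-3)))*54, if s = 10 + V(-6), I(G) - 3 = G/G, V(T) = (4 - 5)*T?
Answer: 3456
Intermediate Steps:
V(T) = -T
I(G) = 4 (I(G) = 3 + G/G = 3 + 1 = 4)
s = 16 (s = 10 - 1*(-6) = 10 + 6 = 16)
(s*I(D(-3)))*54 = (16*4)*54 = 64*54 = 3456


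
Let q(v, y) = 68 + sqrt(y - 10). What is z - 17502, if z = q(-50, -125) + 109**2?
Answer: -5553 + 3*I*sqrt(15) ≈ -5553.0 + 11.619*I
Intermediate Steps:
q(v, y) = 68 + sqrt(-10 + y)
z = 11949 + 3*I*sqrt(15) (z = (68 + sqrt(-10 - 125)) + 109**2 = (68 + sqrt(-135)) + 11881 = (68 + 3*I*sqrt(15)) + 11881 = 11949 + 3*I*sqrt(15) ≈ 11949.0 + 11.619*I)
z - 17502 = (11949 + 3*I*sqrt(15)) - 17502 = -5553 + 3*I*sqrt(15)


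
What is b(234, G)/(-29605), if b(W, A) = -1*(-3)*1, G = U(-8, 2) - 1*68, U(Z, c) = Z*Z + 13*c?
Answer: -3/29605 ≈ -0.00010133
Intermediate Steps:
U(Z, c) = Z**2 + 13*c
G = 22 (G = ((-8)**2 + 13*2) - 1*68 = (64 + 26) - 68 = 90 - 68 = 22)
b(W, A) = 3 (b(W, A) = 3*1 = 3)
b(234, G)/(-29605) = 3/(-29605) = 3*(-1/29605) = -3/29605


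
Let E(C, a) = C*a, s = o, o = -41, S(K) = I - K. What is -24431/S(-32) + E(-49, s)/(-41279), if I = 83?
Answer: -144102612/678155 ≈ -212.49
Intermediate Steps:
S(K) = 83 - K
s = -41
-24431/S(-32) + E(-49, s)/(-41279) = -24431/(83 - 1*(-32)) - 49*(-41)/(-41279) = -24431/(83 + 32) + 2009*(-1/41279) = -24431/115 - 287/5897 = -144102612/678155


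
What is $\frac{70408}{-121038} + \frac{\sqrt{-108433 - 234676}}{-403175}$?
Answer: $- \frac{35204}{60519} - \frac{i \sqrt{343109}}{403175} \approx -0.5817 - 0.0014529 i$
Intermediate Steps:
$\frac{70408}{-121038} + \frac{\sqrt{-108433 - 234676}}{-403175} = 70408 \left(- \frac{1}{121038}\right) + \sqrt{-343109} \left(- \frac{1}{403175}\right) = - \frac{35204}{60519} + i \sqrt{343109} \left(- \frac{1}{403175}\right) = - \frac{35204}{60519} - \frac{i \sqrt{343109}}{403175}$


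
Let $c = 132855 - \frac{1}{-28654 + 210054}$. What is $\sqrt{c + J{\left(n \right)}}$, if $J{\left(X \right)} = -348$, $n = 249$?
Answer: $\frac{\sqrt{43602700415386}}{18140} \approx 364.02$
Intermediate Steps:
$c = \frac{24099896999}{181400}$ ($c = 132855 - \frac{1}{181400} = \frac{24099896999}{181400} \approx 1.3286 \cdot 10^{5}$)
$\sqrt{c + J{\left(n \right)}} = \sqrt{\frac{24099896999}{181400} - 348} = \sqrt{\frac{24036769799}{181400}} = \frac{\sqrt{43602700415386}}{18140}$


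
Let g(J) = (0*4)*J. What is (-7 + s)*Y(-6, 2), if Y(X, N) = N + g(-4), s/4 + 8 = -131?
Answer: -1126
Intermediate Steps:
s = -556 (s = -32 + 4*(-131) = -32 - 524 = -556)
g(J) = 0 (g(J) = 0*J = 0)
Y(X, N) = N (Y(X, N) = N + 0 = N)
(-7 + s)*Y(-6, 2) = (-7 - 556)*2 = -563*2 = -1126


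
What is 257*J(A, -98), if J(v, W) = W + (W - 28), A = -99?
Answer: -57568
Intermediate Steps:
J(v, W) = -28 + 2*W (J(v, W) = W + (-28 + W) = -28 + 2*W)
257*J(A, -98) = 257*(-28 + 2*(-98)) = 257*(-28 - 196) = 257*(-224) = -57568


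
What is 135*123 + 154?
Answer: 16759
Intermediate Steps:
135*123 + 154 = 16605 + 154 = 16759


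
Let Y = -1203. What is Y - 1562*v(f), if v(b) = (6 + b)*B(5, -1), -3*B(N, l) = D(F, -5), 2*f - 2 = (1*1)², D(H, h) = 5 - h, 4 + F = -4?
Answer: 37847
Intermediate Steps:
F = -8 (F = -4 - 4 = -8)
f = 3/2 (f = 1 + (1*1)²/2 = 1 + (½)*1² = 1 + (½)*1 = 1 + ½ = 3/2 ≈ 1.5000)
B(N, l) = -10/3 (B(N, l) = -(5 - 1*(-5))/3 = -(5 + 5)/3 = -⅓*10 = -10/3)
v(b) = -20 - 10*b/3 (v(b) = (6 + b)*(-10/3) = -20 - 10*b/3)
Y - 1562*v(f) = -1203 - 1562*(-20 - 10/3*3/2) = -1203 - 1562*(-20 - 5) = -1203 - 1562*(-25) = -1203 + 39050 = 37847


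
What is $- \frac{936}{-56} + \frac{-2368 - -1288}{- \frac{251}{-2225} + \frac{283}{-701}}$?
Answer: $\frac{2961151677}{794017} \approx 3729.3$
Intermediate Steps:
$- \frac{936}{-56} + \frac{-2368 - -1288}{- \frac{251}{-2225} + \frac{283}{-701}} = \left(-936\right) \left(- \frac{1}{56}\right) + \frac{-2368 + 1288}{\left(-251\right) \left(- \frac{1}{2225}\right) + 283 \left(- \frac{1}{701}\right)} = \frac{117}{7} - \frac{1080}{\frac{251}{2225} - \frac{283}{701}} = \frac{117}{7} - \frac{1080}{- \frac{453724}{1559725}} = \frac{117}{7} - - \frac{421125750}{113431} = \frac{117}{7} + \frac{421125750}{113431} = \frac{2961151677}{794017}$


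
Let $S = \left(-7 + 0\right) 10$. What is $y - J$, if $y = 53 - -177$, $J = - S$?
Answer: $160$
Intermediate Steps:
$S = -70$ ($S = \left(-7\right) 10 = -70$)
$J = 70$ ($J = \left(-1\right) \left(-70\right) = 70$)
$y = 230$ ($y = 53 + 177 = 230$)
$y - J = 230 - 70 = 160$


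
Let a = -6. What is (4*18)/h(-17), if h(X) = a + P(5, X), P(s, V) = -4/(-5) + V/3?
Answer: -1080/163 ≈ -6.6258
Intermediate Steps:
P(s, V) = ⅘ + V/3 (P(s, V) = -4*(-⅕) + V*(⅓) = ⅘ + V/3)
h(X) = -26/5 + X/3 (h(X) = -6 + (⅘ + X/3) = -26/5 + X/3)
(4*18)/h(-17) = (4*18)/(-26/5 + (⅓)*(-17)) = 72/(-26/5 - 17/3) = 72/(-163/15) = 72*(-15/163) = -1080/163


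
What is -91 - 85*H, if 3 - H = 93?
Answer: 7559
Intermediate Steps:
H = -90 (H = 3 - 1*93 = 3 - 93 = -90)
-91 - 85*H = -91 - 85*(-90) = -91 + 7650 = 7559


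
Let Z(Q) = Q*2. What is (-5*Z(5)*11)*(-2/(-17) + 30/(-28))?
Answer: 62425/119 ≈ 524.58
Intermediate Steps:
Z(Q) = 2*Q
(-5*Z(5)*11)*(-2/(-17) + 30/(-28)) = (-10*5*11)*(-2/(-17) + 30/(-28)) = (-5*10*11)*(-2*(-1/17) + 30*(-1/28)) = (-50*11)*(2/17 - 15/14) = -550*(-227/238) = 62425/119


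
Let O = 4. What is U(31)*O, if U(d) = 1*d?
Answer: 124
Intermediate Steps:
U(d) = d
U(31)*O = 31*4 = 124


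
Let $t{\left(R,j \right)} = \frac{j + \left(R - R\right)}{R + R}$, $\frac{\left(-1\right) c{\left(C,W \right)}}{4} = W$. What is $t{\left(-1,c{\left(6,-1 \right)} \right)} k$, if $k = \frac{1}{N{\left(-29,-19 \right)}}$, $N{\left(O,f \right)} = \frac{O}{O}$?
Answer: $-2$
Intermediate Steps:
$c{\left(C,W \right)} = - 4 W$
$N{\left(O,f \right)} = 1$
$t{\left(R,j \right)} = \frac{j}{2 R}$ ($t{\left(R,j \right)} = \frac{j + 0}{2 R} = j \frac{1}{2 R} = \frac{j}{2 R}$)
$k = 1$ ($k = 1^{-1} = 1$)
$t{\left(-1,c{\left(6,-1 \right)} \right)} k = \frac{\left(-4\right) \left(-1\right)}{2 \left(-1\right)} 1 = \frac{1}{2} \cdot 4 \left(-1\right) 1 = \left(-2\right) 1 = -2$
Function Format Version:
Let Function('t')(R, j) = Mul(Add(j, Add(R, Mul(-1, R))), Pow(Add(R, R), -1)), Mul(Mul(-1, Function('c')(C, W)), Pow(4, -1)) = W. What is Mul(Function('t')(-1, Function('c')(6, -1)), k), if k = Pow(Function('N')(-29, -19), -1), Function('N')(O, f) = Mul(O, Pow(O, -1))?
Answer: -2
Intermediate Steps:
Function('c')(C, W) = Mul(-4, W)
Function('N')(O, f) = 1
Function('t')(R, j) = Mul(Rational(1, 2), j, Pow(R, -1)) (Function('t')(R, j) = Mul(Add(j, 0), Pow(Mul(2, R), -1)) = Mul(j, Mul(Rational(1, 2), Pow(R, -1))) = Mul(Rational(1, 2), j, Pow(R, -1)))
k = 1 (k = Pow(1, -1) = 1)
Mul(Function('t')(-1, Function('c')(6, -1)), k) = Mul(Mul(Rational(1, 2), Mul(-4, -1), Pow(-1, -1)), 1) = Mul(Mul(Rational(1, 2), 4, -1), 1) = Mul(-2, 1) = -2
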